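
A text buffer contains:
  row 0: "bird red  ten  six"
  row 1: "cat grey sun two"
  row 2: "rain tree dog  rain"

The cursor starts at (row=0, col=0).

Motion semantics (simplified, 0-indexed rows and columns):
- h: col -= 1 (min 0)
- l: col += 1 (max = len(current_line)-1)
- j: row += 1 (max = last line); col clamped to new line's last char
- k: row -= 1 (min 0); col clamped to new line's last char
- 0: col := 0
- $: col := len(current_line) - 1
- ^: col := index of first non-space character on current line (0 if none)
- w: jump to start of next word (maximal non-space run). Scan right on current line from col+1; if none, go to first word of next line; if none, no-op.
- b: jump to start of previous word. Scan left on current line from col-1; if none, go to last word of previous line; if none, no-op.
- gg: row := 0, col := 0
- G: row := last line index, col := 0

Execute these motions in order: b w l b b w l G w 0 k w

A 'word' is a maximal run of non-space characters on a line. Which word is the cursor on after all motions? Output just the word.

Answer: grey

Derivation:
After 1 (b): row=0 col=0 char='b'
After 2 (w): row=0 col=5 char='r'
After 3 (l): row=0 col=6 char='e'
After 4 (b): row=0 col=5 char='r'
After 5 (b): row=0 col=0 char='b'
After 6 (w): row=0 col=5 char='r'
After 7 (l): row=0 col=6 char='e'
After 8 (G): row=2 col=0 char='r'
After 9 (w): row=2 col=5 char='t'
After 10 (0): row=2 col=0 char='r'
After 11 (k): row=1 col=0 char='c'
After 12 (w): row=1 col=4 char='g'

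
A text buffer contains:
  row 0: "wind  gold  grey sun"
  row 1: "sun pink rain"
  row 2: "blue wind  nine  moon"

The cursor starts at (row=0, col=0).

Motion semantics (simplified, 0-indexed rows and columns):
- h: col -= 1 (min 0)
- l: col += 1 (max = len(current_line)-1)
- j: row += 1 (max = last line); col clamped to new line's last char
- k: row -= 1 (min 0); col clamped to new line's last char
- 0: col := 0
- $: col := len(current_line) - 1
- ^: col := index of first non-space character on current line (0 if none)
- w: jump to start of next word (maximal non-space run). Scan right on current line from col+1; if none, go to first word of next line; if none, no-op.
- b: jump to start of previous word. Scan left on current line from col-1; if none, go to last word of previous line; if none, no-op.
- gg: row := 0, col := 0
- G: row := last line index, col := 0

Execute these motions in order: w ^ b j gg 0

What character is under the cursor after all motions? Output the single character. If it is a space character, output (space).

After 1 (w): row=0 col=6 char='g'
After 2 (^): row=0 col=0 char='w'
After 3 (b): row=0 col=0 char='w'
After 4 (j): row=1 col=0 char='s'
After 5 (gg): row=0 col=0 char='w'
After 6 (0): row=0 col=0 char='w'

Answer: w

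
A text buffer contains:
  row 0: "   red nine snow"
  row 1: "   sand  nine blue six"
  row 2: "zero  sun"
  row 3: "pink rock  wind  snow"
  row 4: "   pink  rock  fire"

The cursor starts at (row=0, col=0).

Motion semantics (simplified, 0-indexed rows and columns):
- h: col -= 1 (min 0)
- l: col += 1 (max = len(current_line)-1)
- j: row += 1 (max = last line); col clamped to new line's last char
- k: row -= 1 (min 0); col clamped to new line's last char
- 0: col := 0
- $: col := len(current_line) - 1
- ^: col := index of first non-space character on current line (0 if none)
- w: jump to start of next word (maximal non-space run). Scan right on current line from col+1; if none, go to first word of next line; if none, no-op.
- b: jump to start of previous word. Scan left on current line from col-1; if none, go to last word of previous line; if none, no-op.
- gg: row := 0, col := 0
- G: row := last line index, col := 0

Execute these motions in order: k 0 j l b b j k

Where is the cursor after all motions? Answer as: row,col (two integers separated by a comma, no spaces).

After 1 (k): row=0 col=0 char='_'
After 2 (0): row=0 col=0 char='_'
After 3 (j): row=1 col=0 char='_'
After 4 (l): row=1 col=1 char='_'
After 5 (b): row=0 col=12 char='s'
After 6 (b): row=0 col=7 char='n'
After 7 (j): row=1 col=7 char='_'
After 8 (k): row=0 col=7 char='n'

Answer: 0,7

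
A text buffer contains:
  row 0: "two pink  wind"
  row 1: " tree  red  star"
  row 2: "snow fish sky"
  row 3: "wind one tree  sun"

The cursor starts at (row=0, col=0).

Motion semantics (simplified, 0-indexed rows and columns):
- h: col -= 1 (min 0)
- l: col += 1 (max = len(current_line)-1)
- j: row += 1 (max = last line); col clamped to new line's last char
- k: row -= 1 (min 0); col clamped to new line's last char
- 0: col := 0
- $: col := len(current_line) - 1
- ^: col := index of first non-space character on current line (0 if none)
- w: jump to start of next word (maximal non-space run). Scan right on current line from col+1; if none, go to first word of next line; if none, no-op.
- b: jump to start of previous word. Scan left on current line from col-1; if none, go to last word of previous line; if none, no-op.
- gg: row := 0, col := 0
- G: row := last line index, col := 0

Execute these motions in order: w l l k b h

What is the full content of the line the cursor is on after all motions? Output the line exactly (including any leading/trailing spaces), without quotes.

After 1 (w): row=0 col=4 char='p'
After 2 (l): row=0 col=5 char='i'
After 3 (l): row=0 col=6 char='n'
After 4 (k): row=0 col=6 char='n'
After 5 (b): row=0 col=4 char='p'
After 6 (h): row=0 col=3 char='_'

Answer: two pink  wind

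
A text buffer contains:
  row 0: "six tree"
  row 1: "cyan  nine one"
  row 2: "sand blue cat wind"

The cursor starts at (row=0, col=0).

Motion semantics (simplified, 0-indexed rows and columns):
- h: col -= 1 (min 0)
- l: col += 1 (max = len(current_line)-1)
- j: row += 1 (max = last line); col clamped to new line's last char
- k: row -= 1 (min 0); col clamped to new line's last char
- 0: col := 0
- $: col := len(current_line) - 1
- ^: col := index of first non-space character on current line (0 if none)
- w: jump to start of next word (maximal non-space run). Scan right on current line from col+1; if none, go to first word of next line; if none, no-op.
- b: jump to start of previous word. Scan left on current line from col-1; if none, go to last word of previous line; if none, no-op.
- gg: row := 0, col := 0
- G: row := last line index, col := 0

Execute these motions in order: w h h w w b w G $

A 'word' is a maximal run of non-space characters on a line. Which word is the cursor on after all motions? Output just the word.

Answer: wind

Derivation:
After 1 (w): row=0 col=4 char='t'
After 2 (h): row=0 col=3 char='_'
After 3 (h): row=0 col=2 char='x'
After 4 (w): row=0 col=4 char='t'
After 5 (w): row=1 col=0 char='c'
After 6 (b): row=0 col=4 char='t'
After 7 (w): row=1 col=0 char='c'
After 8 (G): row=2 col=0 char='s'
After 9 ($): row=2 col=17 char='d'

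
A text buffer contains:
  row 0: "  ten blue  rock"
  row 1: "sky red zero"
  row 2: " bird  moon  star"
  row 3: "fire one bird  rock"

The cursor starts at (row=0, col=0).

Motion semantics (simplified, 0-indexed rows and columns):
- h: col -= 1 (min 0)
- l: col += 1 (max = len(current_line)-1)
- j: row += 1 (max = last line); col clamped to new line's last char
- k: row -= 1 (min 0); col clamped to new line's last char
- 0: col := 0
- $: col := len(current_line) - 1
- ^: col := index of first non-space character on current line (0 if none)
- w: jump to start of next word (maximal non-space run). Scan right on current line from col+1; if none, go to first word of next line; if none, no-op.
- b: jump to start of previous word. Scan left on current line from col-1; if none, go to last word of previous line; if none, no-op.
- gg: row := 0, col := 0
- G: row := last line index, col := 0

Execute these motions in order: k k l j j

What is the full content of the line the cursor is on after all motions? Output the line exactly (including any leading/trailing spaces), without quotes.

Answer:  bird  moon  star

Derivation:
After 1 (k): row=0 col=0 char='_'
After 2 (k): row=0 col=0 char='_'
After 3 (l): row=0 col=1 char='_'
After 4 (j): row=1 col=1 char='k'
After 5 (j): row=2 col=1 char='b'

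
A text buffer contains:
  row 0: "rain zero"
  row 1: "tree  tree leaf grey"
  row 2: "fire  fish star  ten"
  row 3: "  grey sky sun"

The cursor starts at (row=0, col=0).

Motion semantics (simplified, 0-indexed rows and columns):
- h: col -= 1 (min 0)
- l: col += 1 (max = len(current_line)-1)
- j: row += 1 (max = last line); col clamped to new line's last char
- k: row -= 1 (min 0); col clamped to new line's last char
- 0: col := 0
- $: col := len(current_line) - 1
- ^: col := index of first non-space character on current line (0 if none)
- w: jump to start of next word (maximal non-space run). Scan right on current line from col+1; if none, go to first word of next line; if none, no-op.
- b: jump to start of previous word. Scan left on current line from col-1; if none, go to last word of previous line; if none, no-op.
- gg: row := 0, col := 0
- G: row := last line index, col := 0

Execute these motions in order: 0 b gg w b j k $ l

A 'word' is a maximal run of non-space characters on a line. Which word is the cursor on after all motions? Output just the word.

Answer: zero

Derivation:
After 1 (0): row=0 col=0 char='r'
After 2 (b): row=0 col=0 char='r'
After 3 (gg): row=0 col=0 char='r'
After 4 (w): row=0 col=5 char='z'
After 5 (b): row=0 col=0 char='r'
After 6 (j): row=1 col=0 char='t'
After 7 (k): row=0 col=0 char='r'
After 8 ($): row=0 col=8 char='o'
After 9 (l): row=0 col=8 char='o'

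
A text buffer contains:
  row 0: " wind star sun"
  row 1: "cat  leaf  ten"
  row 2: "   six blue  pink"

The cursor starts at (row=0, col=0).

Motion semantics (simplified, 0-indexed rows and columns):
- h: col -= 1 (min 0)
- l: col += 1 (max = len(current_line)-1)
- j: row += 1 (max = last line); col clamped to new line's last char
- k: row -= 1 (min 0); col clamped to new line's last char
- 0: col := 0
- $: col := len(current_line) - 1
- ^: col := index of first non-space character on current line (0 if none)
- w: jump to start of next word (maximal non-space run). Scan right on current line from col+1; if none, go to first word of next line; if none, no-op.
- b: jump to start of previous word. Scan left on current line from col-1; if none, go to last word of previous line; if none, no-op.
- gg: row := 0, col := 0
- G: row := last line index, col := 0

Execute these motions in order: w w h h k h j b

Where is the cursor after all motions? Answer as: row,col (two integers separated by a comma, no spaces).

After 1 (w): row=0 col=1 char='w'
After 2 (w): row=0 col=6 char='s'
After 3 (h): row=0 col=5 char='_'
After 4 (h): row=0 col=4 char='d'
After 5 (k): row=0 col=4 char='d'
After 6 (h): row=0 col=3 char='n'
After 7 (j): row=1 col=3 char='_'
After 8 (b): row=1 col=0 char='c'

Answer: 1,0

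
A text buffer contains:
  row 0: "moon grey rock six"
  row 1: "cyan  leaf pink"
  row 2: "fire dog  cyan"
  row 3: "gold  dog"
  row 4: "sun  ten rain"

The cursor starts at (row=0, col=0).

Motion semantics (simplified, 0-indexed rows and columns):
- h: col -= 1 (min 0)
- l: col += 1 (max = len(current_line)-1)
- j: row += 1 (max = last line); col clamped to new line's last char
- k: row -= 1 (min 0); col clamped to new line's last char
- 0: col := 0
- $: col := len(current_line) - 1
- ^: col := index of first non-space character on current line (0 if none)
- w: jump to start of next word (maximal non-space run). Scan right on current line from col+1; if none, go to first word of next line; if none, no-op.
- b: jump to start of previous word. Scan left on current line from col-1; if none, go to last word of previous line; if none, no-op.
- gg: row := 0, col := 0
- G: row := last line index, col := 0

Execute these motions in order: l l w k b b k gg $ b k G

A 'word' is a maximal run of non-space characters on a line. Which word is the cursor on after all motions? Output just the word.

Answer: sun

Derivation:
After 1 (l): row=0 col=1 char='o'
After 2 (l): row=0 col=2 char='o'
After 3 (w): row=0 col=5 char='g'
After 4 (k): row=0 col=5 char='g'
After 5 (b): row=0 col=0 char='m'
After 6 (b): row=0 col=0 char='m'
After 7 (k): row=0 col=0 char='m'
After 8 (gg): row=0 col=0 char='m'
After 9 ($): row=0 col=17 char='x'
After 10 (b): row=0 col=15 char='s'
After 11 (k): row=0 col=15 char='s'
After 12 (G): row=4 col=0 char='s'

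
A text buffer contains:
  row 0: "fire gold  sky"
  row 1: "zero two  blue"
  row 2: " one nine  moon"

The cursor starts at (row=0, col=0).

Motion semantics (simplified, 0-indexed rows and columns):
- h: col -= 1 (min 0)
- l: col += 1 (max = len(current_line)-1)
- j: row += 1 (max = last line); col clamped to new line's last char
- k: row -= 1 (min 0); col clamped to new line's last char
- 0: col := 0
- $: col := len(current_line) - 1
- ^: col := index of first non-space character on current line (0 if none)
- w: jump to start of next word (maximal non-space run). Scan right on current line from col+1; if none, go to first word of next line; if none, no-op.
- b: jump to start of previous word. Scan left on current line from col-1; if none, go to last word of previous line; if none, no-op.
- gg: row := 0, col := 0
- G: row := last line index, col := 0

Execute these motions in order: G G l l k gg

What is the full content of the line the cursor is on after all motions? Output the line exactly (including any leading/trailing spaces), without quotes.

After 1 (G): row=2 col=0 char='_'
After 2 (G): row=2 col=0 char='_'
After 3 (l): row=2 col=1 char='o'
After 4 (l): row=2 col=2 char='n'
After 5 (k): row=1 col=2 char='r'
After 6 (gg): row=0 col=0 char='f'

Answer: fire gold  sky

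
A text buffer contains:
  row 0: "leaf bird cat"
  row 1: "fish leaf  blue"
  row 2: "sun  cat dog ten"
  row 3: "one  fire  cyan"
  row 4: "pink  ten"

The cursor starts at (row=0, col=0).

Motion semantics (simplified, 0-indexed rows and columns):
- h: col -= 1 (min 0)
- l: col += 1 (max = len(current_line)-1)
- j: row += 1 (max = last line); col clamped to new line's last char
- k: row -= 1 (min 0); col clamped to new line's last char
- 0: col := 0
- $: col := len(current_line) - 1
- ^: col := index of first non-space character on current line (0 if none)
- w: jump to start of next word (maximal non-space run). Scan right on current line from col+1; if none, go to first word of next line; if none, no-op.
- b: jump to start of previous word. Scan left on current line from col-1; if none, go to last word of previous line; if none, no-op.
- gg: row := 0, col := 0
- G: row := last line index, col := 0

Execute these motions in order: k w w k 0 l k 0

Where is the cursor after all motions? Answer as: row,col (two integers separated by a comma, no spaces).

After 1 (k): row=0 col=0 char='l'
After 2 (w): row=0 col=5 char='b'
After 3 (w): row=0 col=10 char='c'
After 4 (k): row=0 col=10 char='c'
After 5 (0): row=0 col=0 char='l'
After 6 (l): row=0 col=1 char='e'
After 7 (k): row=0 col=1 char='e'
After 8 (0): row=0 col=0 char='l'

Answer: 0,0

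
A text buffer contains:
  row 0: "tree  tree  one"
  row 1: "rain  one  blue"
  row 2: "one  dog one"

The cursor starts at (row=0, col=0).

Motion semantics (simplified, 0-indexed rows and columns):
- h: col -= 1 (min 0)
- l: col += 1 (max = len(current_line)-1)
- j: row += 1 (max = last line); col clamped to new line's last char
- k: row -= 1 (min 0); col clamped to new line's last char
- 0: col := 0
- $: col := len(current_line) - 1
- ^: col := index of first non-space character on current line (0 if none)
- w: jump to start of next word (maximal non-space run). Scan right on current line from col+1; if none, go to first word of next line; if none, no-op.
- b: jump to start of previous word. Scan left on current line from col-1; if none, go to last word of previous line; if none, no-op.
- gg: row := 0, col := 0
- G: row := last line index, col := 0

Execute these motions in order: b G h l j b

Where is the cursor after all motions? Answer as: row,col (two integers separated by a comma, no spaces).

After 1 (b): row=0 col=0 char='t'
After 2 (G): row=2 col=0 char='o'
After 3 (h): row=2 col=0 char='o'
After 4 (l): row=2 col=1 char='n'
After 5 (j): row=2 col=1 char='n'
After 6 (b): row=2 col=0 char='o'

Answer: 2,0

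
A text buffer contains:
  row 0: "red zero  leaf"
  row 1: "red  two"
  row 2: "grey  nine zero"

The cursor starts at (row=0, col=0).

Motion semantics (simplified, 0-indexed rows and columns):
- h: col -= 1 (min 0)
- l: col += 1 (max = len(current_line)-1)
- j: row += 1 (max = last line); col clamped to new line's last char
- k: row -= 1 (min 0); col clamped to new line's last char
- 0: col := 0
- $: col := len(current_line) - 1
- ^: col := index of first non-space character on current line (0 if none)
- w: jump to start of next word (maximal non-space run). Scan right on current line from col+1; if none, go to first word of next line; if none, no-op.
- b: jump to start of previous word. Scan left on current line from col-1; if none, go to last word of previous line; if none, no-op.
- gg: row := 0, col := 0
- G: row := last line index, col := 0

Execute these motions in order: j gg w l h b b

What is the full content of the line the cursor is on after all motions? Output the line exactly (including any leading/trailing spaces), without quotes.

After 1 (j): row=1 col=0 char='r'
After 2 (gg): row=0 col=0 char='r'
After 3 (w): row=0 col=4 char='z'
After 4 (l): row=0 col=5 char='e'
After 5 (h): row=0 col=4 char='z'
After 6 (b): row=0 col=0 char='r'
After 7 (b): row=0 col=0 char='r'

Answer: red zero  leaf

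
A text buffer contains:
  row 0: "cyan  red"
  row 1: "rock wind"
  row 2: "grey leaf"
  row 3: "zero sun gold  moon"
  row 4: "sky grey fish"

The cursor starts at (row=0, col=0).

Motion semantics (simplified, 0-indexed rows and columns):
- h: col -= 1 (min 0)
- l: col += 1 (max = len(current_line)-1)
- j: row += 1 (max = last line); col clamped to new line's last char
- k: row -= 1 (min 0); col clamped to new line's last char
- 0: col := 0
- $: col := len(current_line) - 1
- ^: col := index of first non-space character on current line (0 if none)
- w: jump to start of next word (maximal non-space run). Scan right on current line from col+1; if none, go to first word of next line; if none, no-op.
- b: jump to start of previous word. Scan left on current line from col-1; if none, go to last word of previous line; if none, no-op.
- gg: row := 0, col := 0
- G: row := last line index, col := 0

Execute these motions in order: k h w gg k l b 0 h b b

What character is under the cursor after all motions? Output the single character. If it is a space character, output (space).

Answer: c

Derivation:
After 1 (k): row=0 col=0 char='c'
After 2 (h): row=0 col=0 char='c'
After 3 (w): row=0 col=6 char='r'
After 4 (gg): row=0 col=0 char='c'
After 5 (k): row=0 col=0 char='c'
After 6 (l): row=0 col=1 char='y'
After 7 (b): row=0 col=0 char='c'
After 8 (0): row=0 col=0 char='c'
After 9 (h): row=0 col=0 char='c'
After 10 (b): row=0 col=0 char='c'
After 11 (b): row=0 col=0 char='c'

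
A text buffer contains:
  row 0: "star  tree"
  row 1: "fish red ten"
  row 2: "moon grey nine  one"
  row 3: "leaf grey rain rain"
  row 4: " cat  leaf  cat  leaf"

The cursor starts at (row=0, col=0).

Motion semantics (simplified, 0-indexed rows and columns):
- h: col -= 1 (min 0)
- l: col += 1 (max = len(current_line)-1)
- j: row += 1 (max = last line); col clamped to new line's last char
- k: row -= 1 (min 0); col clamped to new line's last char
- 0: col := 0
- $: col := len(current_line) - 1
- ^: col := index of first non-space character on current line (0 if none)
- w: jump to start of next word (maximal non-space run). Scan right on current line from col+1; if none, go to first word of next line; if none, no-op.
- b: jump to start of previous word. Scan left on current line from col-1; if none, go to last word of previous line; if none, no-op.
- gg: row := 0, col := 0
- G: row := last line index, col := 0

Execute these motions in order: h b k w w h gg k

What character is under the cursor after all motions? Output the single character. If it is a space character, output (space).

Answer: s

Derivation:
After 1 (h): row=0 col=0 char='s'
After 2 (b): row=0 col=0 char='s'
After 3 (k): row=0 col=0 char='s'
After 4 (w): row=0 col=6 char='t'
After 5 (w): row=1 col=0 char='f'
After 6 (h): row=1 col=0 char='f'
After 7 (gg): row=0 col=0 char='s'
After 8 (k): row=0 col=0 char='s'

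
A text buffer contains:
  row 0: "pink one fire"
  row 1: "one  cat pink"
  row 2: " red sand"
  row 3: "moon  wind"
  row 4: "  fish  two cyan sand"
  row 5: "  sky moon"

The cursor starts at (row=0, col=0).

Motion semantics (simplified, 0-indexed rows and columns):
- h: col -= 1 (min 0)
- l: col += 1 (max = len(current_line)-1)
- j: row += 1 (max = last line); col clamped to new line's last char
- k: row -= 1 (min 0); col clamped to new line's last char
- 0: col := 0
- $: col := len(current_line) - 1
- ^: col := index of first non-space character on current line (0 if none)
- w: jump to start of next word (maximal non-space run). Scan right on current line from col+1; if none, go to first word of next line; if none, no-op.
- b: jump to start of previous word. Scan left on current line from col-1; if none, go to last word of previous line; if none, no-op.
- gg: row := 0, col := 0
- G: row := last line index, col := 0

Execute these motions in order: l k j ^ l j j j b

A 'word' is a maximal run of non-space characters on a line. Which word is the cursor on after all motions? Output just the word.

Answer: wind

Derivation:
After 1 (l): row=0 col=1 char='i'
After 2 (k): row=0 col=1 char='i'
After 3 (j): row=1 col=1 char='n'
After 4 (^): row=1 col=0 char='o'
After 5 (l): row=1 col=1 char='n'
After 6 (j): row=2 col=1 char='r'
After 7 (j): row=3 col=1 char='o'
After 8 (j): row=4 col=1 char='_'
After 9 (b): row=3 col=6 char='w'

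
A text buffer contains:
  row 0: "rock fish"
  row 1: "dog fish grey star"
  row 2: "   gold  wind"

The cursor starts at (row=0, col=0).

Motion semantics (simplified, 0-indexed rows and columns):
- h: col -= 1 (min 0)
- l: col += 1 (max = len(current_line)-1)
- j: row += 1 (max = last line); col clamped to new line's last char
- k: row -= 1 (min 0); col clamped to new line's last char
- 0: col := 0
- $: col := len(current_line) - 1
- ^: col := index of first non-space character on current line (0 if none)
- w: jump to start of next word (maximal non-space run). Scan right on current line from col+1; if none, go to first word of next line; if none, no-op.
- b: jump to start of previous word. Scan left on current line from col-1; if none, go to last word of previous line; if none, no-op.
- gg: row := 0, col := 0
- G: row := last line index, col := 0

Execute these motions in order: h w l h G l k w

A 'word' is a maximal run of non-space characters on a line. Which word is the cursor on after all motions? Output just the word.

After 1 (h): row=0 col=0 char='r'
After 2 (w): row=0 col=5 char='f'
After 3 (l): row=0 col=6 char='i'
After 4 (h): row=0 col=5 char='f'
After 5 (G): row=2 col=0 char='_'
After 6 (l): row=2 col=1 char='_'
After 7 (k): row=1 col=1 char='o'
After 8 (w): row=1 col=4 char='f'

Answer: fish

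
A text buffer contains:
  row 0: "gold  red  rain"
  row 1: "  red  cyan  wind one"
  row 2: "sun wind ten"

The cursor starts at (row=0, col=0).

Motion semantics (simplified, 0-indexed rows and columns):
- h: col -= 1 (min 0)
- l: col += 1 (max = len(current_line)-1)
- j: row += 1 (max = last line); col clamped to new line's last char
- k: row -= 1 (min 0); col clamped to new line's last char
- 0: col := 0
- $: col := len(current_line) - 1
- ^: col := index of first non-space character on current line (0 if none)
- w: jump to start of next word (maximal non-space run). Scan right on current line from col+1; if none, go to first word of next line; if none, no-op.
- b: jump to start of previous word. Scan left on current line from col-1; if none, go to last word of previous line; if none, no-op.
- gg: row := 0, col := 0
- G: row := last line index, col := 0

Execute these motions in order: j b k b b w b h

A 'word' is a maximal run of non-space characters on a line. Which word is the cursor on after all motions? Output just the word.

After 1 (j): row=1 col=0 char='_'
After 2 (b): row=0 col=11 char='r'
After 3 (k): row=0 col=11 char='r'
After 4 (b): row=0 col=6 char='r'
After 5 (b): row=0 col=0 char='g'
After 6 (w): row=0 col=6 char='r'
After 7 (b): row=0 col=0 char='g'
After 8 (h): row=0 col=0 char='g'

Answer: gold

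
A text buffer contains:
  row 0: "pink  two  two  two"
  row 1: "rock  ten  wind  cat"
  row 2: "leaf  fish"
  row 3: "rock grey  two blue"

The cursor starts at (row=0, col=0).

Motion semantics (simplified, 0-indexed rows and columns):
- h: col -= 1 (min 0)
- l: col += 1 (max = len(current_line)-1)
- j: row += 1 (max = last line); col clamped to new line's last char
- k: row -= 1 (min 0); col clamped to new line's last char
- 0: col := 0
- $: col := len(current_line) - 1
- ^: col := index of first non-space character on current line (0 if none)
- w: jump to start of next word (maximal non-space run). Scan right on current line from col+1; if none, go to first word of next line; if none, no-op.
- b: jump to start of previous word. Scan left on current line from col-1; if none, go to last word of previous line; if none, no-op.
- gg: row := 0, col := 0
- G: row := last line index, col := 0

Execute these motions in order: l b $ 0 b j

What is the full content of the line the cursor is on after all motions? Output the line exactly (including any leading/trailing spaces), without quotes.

After 1 (l): row=0 col=1 char='i'
After 2 (b): row=0 col=0 char='p'
After 3 ($): row=0 col=18 char='o'
After 4 (0): row=0 col=0 char='p'
After 5 (b): row=0 col=0 char='p'
After 6 (j): row=1 col=0 char='r'

Answer: rock  ten  wind  cat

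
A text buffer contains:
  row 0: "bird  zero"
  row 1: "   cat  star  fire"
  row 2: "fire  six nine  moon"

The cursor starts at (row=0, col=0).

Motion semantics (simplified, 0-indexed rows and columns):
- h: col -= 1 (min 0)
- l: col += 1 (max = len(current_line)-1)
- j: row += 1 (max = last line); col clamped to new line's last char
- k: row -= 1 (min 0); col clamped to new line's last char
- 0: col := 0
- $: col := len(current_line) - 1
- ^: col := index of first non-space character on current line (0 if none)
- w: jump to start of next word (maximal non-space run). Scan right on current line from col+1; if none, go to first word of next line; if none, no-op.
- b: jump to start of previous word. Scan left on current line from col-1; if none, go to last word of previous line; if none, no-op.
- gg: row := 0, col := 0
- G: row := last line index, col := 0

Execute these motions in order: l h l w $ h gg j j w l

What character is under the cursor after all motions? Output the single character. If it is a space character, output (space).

Answer: i

Derivation:
After 1 (l): row=0 col=1 char='i'
After 2 (h): row=0 col=0 char='b'
After 3 (l): row=0 col=1 char='i'
After 4 (w): row=0 col=6 char='z'
After 5 ($): row=0 col=9 char='o'
After 6 (h): row=0 col=8 char='r'
After 7 (gg): row=0 col=0 char='b'
After 8 (j): row=1 col=0 char='_'
After 9 (j): row=2 col=0 char='f'
After 10 (w): row=2 col=6 char='s'
After 11 (l): row=2 col=7 char='i'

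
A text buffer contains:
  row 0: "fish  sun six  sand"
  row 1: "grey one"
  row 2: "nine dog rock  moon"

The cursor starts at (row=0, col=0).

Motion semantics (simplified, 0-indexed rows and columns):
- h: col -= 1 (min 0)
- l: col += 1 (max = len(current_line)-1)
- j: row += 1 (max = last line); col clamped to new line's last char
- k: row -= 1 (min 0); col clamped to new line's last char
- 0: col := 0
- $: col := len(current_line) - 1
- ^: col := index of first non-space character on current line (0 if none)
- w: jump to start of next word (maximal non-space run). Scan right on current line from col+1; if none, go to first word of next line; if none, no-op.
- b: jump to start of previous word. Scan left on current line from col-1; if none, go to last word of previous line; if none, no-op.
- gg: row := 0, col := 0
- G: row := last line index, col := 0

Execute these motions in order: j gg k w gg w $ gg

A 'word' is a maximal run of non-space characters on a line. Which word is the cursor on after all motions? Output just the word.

Answer: fish

Derivation:
After 1 (j): row=1 col=0 char='g'
After 2 (gg): row=0 col=0 char='f'
After 3 (k): row=0 col=0 char='f'
After 4 (w): row=0 col=6 char='s'
After 5 (gg): row=0 col=0 char='f'
After 6 (w): row=0 col=6 char='s'
After 7 ($): row=0 col=18 char='d'
After 8 (gg): row=0 col=0 char='f'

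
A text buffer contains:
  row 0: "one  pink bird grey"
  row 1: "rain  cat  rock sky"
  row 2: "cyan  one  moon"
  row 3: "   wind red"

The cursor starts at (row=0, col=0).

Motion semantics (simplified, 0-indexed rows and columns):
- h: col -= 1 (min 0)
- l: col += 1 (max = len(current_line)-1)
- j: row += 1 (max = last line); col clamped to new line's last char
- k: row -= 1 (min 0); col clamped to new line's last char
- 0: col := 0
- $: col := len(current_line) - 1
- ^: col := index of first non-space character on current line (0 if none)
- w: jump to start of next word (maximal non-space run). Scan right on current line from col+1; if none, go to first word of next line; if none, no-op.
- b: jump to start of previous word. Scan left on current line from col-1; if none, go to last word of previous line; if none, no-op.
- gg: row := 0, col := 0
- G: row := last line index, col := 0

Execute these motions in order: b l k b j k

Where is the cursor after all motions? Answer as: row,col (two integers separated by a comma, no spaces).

Answer: 0,0

Derivation:
After 1 (b): row=0 col=0 char='o'
After 2 (l): row=0 col=1 char='n'
After 3 (k): row=0 col=1 char='n'
After 4 (b): row=0 col=0 char='o'
After 5 (j): row=1 col=0 char='r'
After 6 (k): row=0 col=0 char='o'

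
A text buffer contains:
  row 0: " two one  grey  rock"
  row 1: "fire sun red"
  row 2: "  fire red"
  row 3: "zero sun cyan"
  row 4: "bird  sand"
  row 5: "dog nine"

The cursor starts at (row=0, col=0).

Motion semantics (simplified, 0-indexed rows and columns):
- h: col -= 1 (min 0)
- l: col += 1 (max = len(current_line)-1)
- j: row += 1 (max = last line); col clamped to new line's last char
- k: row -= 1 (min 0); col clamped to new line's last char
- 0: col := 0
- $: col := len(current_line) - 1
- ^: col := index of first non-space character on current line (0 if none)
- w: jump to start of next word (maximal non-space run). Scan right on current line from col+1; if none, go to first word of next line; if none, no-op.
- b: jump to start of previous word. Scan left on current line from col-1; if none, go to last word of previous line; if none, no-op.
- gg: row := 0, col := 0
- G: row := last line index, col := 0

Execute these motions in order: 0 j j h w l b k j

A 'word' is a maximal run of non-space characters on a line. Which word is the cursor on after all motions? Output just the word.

Answer: fire

Derivation:
After 1 (0): row=0 col=0 char='_'
After 2 (j): row=1 col=0 char='f'
After 3 (j): row=2 col=0 char='_'
After 4 (h): row=2 col=0 char='_'
After 5 (w): row=2 col=2 char='f'
After 6 (l): row=2 col=3 char='i'
After 7 (b): row=2 col=2 char='f'
After 8 (k): row=1 col=2 char='r'
After 9 (j): row=2 col=2 char='f'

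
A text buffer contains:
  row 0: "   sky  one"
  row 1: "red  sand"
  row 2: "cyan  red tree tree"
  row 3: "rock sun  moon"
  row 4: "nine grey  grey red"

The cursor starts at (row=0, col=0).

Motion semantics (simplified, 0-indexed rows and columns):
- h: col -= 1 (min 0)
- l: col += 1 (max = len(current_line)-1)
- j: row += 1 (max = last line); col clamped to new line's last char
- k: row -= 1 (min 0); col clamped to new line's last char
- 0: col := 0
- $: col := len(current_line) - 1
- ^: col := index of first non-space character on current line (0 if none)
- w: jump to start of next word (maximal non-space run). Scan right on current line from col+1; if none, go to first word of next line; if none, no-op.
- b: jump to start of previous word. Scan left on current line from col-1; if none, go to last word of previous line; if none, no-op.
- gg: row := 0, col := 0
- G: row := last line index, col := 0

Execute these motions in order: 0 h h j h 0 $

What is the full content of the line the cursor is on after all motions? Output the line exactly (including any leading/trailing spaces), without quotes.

After 1 (0): row=0 col=0 char='_'
After 2 (h): row=0 col=0 char='_'
After 3 (h): row=0 col=0 char='_'
After 4 (j): row=1 col=0 char='r'
After 5 (h): row=1 col=0 char='r'
After 6 (0): row=1 col=0 char='r'
After 7 ($): row=1 col=8 char='d'

Answer: red  sand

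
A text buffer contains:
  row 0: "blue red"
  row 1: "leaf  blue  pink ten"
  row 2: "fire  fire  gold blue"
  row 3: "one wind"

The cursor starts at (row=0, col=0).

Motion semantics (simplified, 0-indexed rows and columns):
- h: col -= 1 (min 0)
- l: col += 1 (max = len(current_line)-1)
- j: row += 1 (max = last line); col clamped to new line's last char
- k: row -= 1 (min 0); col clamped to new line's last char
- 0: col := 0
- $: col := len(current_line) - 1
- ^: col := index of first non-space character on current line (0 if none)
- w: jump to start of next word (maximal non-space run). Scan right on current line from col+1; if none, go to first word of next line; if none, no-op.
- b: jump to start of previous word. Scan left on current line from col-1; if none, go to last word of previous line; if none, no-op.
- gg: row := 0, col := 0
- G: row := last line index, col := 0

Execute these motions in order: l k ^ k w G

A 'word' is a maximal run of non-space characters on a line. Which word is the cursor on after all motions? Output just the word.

After 1 (l): row=0 col=1 char='l'
After 2 (k): row=0 col=1 char='l'
After 3 (^): row=0 col=0 char='b'
After 4 (k): row=0 col=0 char='b'
After 5 (w): row=0 col=5 char='r'
After 6 (G): row=3 col=0 char='o'

Answer: one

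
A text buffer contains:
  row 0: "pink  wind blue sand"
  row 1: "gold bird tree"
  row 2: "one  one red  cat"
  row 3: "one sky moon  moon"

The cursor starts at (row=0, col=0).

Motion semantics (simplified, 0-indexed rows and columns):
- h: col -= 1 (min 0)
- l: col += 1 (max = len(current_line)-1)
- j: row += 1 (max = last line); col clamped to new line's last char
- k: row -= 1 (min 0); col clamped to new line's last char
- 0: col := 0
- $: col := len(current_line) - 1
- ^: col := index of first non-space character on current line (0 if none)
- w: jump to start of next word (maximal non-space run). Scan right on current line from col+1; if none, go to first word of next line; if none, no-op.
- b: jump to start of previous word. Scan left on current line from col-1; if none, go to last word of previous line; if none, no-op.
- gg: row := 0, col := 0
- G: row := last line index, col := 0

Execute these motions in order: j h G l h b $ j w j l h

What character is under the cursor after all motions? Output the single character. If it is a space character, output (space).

After 1 (j): row=1 col=0 char='g'
After 2 (h): row=1 col=0 char='g'
After 3 (G): row=3 col=0 char='o'
After 4 (l): row=3 col=1 char='n'
After 5 (h): row=3 col=0 char='o'
After 6 (b): row=2 col=14 char='c'
After 7 ($): row=2 col=16 char='t'
After 8 (j): row=3 col=16 char='o'
After 9 (w): row=3 col=16 char='o'
After 10 (j): row=3 col=16 char='o'
After 11 (l): row=3 col=17 char='n'
After 12 (h): row=3 col=16 char='o'

Answer: o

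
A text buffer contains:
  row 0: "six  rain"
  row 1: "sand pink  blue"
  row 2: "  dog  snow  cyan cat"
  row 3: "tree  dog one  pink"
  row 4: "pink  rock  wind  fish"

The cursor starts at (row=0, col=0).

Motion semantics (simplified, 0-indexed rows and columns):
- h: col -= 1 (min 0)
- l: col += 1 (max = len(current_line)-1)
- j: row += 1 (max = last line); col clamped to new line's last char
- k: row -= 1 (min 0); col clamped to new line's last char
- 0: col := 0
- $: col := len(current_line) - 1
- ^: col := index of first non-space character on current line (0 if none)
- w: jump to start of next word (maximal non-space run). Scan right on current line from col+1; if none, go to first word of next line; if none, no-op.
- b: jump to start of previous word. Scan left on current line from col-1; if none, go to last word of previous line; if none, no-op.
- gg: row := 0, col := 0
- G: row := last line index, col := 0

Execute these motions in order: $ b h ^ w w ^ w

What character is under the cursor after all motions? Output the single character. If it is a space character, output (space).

Answer: p

Derivation:
After 1 ($): row=0 col=8 char='n'
After 2 (b): row=0 col=5 char='r'
After 3 (h): row=0 col=4 char='_'
After 4 (^): row=0 col=0 char='s'
After 5 (w): row=0 col=5 char='r'
After 6 (w): row=1 col=0 char='s'
After 7 (^): row=1 col=0 char='s'
After 8 (w): row=1 col=5 char='p'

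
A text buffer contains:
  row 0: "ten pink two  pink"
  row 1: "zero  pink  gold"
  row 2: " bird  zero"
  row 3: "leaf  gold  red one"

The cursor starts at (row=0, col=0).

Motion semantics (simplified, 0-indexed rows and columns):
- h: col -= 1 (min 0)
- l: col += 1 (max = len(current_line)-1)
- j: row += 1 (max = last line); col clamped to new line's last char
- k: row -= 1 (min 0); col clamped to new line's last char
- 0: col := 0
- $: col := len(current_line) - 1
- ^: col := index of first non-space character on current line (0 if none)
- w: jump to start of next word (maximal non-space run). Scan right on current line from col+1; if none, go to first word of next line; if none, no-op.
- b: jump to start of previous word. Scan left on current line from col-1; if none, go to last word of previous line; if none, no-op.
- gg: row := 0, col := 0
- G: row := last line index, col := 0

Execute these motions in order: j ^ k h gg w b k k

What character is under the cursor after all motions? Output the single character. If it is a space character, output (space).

Answer: t

Derivation:
After 1 (j): row=1 col=0 char='z'
After 2 (^): row=1 col=0 char='z'
After 3 (k): row=0 col=0 char='t'
After 4 (h): row=0 col=0 char='t'
After 5 (gg): row=0 col=0 char='t'
After 6 (w): row=0 col=4 char='p'
After 7 (b): row=0 col=0 char='t'
After 8 (k): row=0 col=0 char='t'
After 9 (k): row=0 col=0 char='t'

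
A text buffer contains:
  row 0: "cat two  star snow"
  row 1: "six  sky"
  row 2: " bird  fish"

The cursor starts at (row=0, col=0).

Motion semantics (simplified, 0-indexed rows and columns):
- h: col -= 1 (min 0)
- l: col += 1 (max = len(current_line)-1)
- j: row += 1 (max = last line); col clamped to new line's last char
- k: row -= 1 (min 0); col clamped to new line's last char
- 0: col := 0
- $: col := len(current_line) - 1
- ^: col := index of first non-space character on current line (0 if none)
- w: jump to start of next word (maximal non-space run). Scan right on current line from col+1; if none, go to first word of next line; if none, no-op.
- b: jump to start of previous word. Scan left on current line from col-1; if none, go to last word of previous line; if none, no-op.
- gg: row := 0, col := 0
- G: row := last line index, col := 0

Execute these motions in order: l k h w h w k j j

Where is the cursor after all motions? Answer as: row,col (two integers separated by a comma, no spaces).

After 1 (l): row=0 col=1 char='a'
After 2 (k): row=0 col=1 char='a'
After 3 (h): row=0 col=0 char='c'
After 4 (w): row=0 col=4 char='t'
After 5 (h): row=0 col=3 char='_'
After 6 (w): row=0 col=4 char='t'
After 7 (k): row=0 col=4 char='t'
After 8 (j): row=1 col=4 char='_'
After 9 (j): row=2 col=4 char='d'

Answer: 2,4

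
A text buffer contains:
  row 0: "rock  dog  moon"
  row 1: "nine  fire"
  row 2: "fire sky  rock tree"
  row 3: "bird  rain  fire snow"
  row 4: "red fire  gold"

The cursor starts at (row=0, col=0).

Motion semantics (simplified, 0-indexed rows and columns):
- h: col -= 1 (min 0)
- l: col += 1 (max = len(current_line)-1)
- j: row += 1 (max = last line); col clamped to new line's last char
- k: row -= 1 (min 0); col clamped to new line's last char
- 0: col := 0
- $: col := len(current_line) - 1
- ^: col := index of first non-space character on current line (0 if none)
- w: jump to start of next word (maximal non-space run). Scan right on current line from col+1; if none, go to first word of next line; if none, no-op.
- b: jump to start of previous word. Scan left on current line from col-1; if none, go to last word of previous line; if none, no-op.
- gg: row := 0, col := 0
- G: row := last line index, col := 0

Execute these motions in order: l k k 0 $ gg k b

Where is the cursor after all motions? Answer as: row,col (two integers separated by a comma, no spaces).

Answer: 0,0

Derivation:
After 1 (l): row=0 col=1 char='o'
After 2 (k): row=0 col=1 char='o'
After 3 (k): row=0 col=1 char='o'
After 4 (0): row=0 col=0 char='r'
After 5 ($): row=0 col=14 char='n'
After 6 (gg): row=0 col=0 char='r'
After 7 (k): row=0 col=0 char='r'
After 8 (b): row=0 col=0 char='r'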